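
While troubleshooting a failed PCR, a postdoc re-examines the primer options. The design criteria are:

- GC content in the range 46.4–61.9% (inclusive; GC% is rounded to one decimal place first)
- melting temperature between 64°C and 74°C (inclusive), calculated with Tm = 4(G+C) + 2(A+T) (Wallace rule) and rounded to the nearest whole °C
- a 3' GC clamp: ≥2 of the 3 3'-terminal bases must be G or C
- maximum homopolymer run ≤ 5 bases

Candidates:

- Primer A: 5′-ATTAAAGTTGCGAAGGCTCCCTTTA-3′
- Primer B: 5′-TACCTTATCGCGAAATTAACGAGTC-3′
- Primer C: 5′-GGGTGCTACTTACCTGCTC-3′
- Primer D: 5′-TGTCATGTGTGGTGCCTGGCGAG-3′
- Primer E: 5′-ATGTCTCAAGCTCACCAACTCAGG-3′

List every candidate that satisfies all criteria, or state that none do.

Primer D and Primer E.

Primer A (25 nt, A=7 T=8 G=5 C=5): GC 10/25 = 40.0%, outside 46.4–61.9% ✗; Tm = 2·15 + 4·10 = 70°C ✓; 3' end TTA has 0 G/C, need ≥2 ✗; longest run = 3 ✓ — fails.
Primer B (25 nt, A=8 T=7 G=4 C=6): GC 10/25 = 40.0%, outside 46.4–61.9% ✗; Tm = 2·15 + 4·10 = 70°C ✓; 3' end GTC has 2 G/C ✓; longest run = 3 ✓ — fails.
Primer C (19 nt, A=2 T=6 G=5 C=6): GC 11/19 = 57.9% ✓; Tm = 2·8 + 4·11 = 60°C, outside 64–74°C ✗; 3' end CTC has 2 G/C ✓; longest run = 3 ✓ — fails.
Primer D (23 nt, A=2 T=7 G=10 C=4): GC 14/23 = 60.9% ✓; Tm = 2·9 + 4·14 = 74°C ✓; 3' end GAG has 2 G/C ✓; longest run = 2 ✓ — passes.
Primer E (24 nt, A=7 T=5 G=4 C=8): GC 12/24 = 50.0% ✓; Tm = 2·12 + 4·12 = 72°C ✓; 3' end AGG has 2 G/C ✓; longest run = 2 ✓ — passes.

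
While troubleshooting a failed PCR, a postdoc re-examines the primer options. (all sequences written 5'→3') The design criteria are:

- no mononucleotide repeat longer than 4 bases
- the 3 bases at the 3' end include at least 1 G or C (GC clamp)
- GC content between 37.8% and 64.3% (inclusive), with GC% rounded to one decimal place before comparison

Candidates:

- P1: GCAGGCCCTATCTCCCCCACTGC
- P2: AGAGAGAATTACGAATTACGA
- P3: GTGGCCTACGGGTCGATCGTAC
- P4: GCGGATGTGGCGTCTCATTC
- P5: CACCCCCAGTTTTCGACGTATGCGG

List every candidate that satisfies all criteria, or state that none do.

P1 (23 nt, A=3 T=4 G=4 C=12): longest run = 5, exceeds 4 ✗; 3' end TGC has 2 G/C ✓; GC 16/23 = 69.6%, outside 37.8–64.3% ✗ — fails.
P2 (21 nt, A=10 T=4 G=5 C=2): longest run = 2 ✓; 3' end CGA has 2 G/C ✓; GC 7/21 = 33.3%, outside 37.8–64.3% ✗ — fails.
P3 (22 nt, A=3 T=5 G=8 C=6): longest run = 3 ✓; 3' end TAC has 1 G/C ✓; GC 14/22 = 63.6% ✓ — passes.
P4 (20 nt, A=2 T=6 G=7 C=5): longest run = 2 ✓; 3' end TTC has 1 G/C ✓; GC 12/20 = 60.0% ✓ — passes.
P5 (25 nt, A=4 T=6 G=6 C=9): longest run = 5, exceeds 4 ✗; 3' end CGG has 3 G/C ✓; GC 15/25 = 60.0% ✓ — fails.

P3 and P4.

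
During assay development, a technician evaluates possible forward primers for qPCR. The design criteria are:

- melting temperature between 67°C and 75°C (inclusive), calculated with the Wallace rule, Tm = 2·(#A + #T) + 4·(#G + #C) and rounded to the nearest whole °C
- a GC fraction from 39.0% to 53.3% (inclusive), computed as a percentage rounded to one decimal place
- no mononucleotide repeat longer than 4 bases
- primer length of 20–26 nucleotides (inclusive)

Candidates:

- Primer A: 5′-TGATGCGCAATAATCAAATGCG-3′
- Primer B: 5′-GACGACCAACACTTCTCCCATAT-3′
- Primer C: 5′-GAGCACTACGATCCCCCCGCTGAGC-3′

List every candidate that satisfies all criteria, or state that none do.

Primer A (22 nt, A=8 T=5 G=5 C=4): Tm = 2·13 + 4·9 = 62°C, outside 67–75°C ✗; GC 9/22 = 40.9% ✓; longest run = 3 ✓; length 22 ✓ — fails.
Primer B (23 nt, A=7 T=5 G=2 C=9): Tm = 2·12 + 4·11 = 68°C ✓; GC 11/23 = 47.8% ✓; longest run = 3 ✓; length 23 ✓ — passes.
Primer C (25 nt, A=5 T=3 G=6 C=11): Tm = 2·8 + 4·17 = 84°C, outside 67–75°C ✗; GC 17/25 = 68.0%, outside 39.0–53.3% ✗; longest run = 6, exceeds 4 ✗; length 25 ✓ — fails.

Primer B only.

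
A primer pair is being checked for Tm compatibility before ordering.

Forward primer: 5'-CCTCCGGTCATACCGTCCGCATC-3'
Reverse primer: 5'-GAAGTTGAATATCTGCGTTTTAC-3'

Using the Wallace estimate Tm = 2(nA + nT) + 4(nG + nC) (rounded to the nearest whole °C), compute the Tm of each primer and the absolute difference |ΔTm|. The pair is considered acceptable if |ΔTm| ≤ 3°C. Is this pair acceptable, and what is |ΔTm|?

|ΔTm| = 14°C; the pair is not acceptable.

Forward: A=3 T=5 G=4 C=11 → Tm = 2·8 + 4·15 = 76°C.
Reverse: A=6 T=9 G=5 C=3 → Tm = 2·15 + 4·8 = 62°C.
|ΔTm| = |76 − 62| = 14°C, > 3°C.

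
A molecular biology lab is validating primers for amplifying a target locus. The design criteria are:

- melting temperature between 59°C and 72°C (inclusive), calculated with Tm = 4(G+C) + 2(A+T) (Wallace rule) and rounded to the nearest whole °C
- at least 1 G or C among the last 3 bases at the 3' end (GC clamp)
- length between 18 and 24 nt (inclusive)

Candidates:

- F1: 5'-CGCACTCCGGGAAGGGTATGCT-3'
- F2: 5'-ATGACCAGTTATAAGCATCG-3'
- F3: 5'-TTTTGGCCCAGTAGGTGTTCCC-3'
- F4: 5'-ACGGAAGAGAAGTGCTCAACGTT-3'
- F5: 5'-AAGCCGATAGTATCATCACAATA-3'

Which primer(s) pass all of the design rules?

F1 (22 nt, A=4 T=4 G=8 C=6): Tm = 2·8 + 4·14 = 72°C ✓; 3' end GCT has 2 G/C ✓; length 22 ✓ — passes.
F2 (20 nt, A=7 T=5 G=4 C=4): Tm = 2·12 + 4·8 = 56°C, outside 59–72°C ✗; 3' end TCG has 2 G/C ✓; length 20 ✓ — fails.
F3 (22 nt, A=2 T=8 G=6 C=6): Tm = 2·10 + 4·12 = 68°C ✓; 3' end CCC has 3 G/C ✓; length 22 ✓ — passes.
F4 (23 nt, A=8 T=4 G=7 C=4): Tm = 2·12 + 4·11 = 68°C ✓; 3' end GTT has 1 G/C ✓; length 23 ✓ — passes.
F5 (23 nt, A=10 T=5 G=3 C=5): Tm = 2·15 + 4·8 = 62°C ✓; 3' end ATA has 0 G/C, need ≥1 ✗; length 23 ✓ — fails.

F1, F3 and F4.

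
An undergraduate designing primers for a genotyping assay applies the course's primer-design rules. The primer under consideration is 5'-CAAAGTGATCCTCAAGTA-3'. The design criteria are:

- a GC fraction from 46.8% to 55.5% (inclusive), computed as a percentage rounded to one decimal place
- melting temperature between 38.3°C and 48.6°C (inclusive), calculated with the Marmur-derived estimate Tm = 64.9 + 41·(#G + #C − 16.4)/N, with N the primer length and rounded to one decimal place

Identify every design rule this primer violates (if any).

Base counts: A=7, T=4, G=3, C=4 (length 18).
GC content: GC 7/18 = 38.9%, outside 46.8–55.5% ✗
Tm: Tm = 64.9 + 41·(7 − 16.4)/18 = 43.5°C ✓

Fails: GC content.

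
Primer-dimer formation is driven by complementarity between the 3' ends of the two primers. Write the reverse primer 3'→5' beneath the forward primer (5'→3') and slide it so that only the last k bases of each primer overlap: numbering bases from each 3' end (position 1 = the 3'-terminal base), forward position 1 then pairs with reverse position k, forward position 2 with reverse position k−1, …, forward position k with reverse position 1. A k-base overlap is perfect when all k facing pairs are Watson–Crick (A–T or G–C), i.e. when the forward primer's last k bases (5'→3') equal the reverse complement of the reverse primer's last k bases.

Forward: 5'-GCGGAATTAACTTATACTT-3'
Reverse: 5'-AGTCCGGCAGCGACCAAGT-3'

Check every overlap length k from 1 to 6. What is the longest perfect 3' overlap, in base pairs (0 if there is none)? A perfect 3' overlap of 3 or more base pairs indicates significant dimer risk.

Last 6 bases (5'→3') — forward …ATACTT, reverse …CCAAGT.
Reverse complement of the reverse primer's last 6 bases: ACTTGG; its first k bases are the reverse complement of the reverse primer's last k bases, so a perfect k-base overlap needs the forward primer's last k bases to equal them.
Comparing (forward last k vs required): k=1: T vs A ✗; k=2: TT vs AC ✗; k=3: CTT vs ACT ✗; k=4: ACTT vs ACTT ✓; k=5: TACTT vs ACTTG ✗; k=6: ATACTT vs ACTTGG ✗.
Only k = 4 is perfect, so the longest perfect 3' overlap is 4.

Longest perfect overlap: 4 complementary base pairs; significant dimer risk (threshold 3).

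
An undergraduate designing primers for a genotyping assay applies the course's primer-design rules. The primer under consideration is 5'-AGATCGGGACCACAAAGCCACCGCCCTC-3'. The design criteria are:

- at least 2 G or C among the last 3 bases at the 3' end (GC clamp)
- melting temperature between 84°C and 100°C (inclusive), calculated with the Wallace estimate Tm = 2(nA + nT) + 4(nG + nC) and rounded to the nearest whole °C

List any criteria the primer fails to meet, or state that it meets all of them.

Meets all criteria.

Base counts: A=8, T=2, G=6, C=12 (length 28).
GC clamp: 3' end CTC has 2 G/C ✓
Tm: Tm = 2·10 + 4·18 = 92°C ✓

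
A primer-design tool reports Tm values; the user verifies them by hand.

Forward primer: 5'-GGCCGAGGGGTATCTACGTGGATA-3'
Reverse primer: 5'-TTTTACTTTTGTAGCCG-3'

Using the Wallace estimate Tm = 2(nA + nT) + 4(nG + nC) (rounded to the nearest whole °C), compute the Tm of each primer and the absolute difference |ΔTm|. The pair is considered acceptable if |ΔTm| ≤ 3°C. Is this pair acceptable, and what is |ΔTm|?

|ΔTm| = 30°C; the pair is not acceptable.

Forward: A=5 T=5 G=10 C=4 → Tm = 2·10 + 4·14 = 76°C.
Reverse: A=2 T=9 G=3 C=3 → Tm = 2·11 + 4·6 = 46°C.
|ΔTm| = |76 − 46| = 30°C, > 3°C.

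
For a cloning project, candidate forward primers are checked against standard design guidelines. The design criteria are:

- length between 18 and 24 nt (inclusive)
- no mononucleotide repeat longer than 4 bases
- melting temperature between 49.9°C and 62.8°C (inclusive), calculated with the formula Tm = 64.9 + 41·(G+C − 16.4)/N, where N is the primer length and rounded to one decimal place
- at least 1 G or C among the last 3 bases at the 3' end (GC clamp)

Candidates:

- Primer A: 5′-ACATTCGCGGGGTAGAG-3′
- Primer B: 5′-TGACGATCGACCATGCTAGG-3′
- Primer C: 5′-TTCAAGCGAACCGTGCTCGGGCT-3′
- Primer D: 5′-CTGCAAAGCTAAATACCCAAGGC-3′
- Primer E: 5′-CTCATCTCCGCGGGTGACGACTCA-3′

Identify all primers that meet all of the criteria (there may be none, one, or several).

Primer B, Primer C, Primer D and Primer E.

Primer A (17 nt, A=4 T=3 G=7 C=3): length 17, outside 18–24 ✗; longest run = 4 ✓; Tm = 64.9 + 41·(10 − 16.4)/17 = 49.5°C, outside 49.9–62.8°C ✗; 3' end GAG has 2 G/C ✓ — fails.
Primer B (20 nt, A=5 T=4 G=6 C=5): length 20 ✓; longest run = 2 ✓; Tm = 64.9 + 41·(11 − 16.4)/20 = 53.8°C ✓; 3' end AGG has 2 G/C ✓ — passes.
Primer C (23 nt, A=4 T=5 G=7 C=7): length 23 ✓; longest run = 3 ✓; Tm = 64.9 + 41·(14 − 16.4)/23 = 60.6°C ✓; 3' end GCT has 2 G/C ✓ — passes.
Primer D (23 nt, A=9 T=3 G=4 C=7): length 23 ✓; longest run = 3 ✓; Tm = 64.9 + 41·(11 − 16.4)/23 = 55.3°C ✓; 3' end GGC has 3 G/C ✓ — passes.
Primer E (24 nt, A=4 T=5 G=6 C=9): length 24 ✓; longest run = 3 ✓; Tm = 64.9 + 41·(15 − 16.4)/24 = 62.5°C ✓; 3' end TCA has 1 G/C ✓ — passes.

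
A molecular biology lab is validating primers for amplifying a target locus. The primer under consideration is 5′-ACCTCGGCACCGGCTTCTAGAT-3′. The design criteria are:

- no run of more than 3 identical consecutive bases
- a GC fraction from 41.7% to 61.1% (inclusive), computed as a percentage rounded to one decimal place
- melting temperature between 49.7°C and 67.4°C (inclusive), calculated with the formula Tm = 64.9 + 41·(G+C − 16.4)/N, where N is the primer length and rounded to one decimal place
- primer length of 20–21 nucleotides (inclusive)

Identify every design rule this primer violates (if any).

Fails: length.

Base counts: A=4, T=5, G=5, C=8 (length 22).
homopolymer run: longest run = 2 ✓
GC content: GC 13/22 = 59.1% ✓
Tm: Tm = 64.9 + 41·(13 − 16.4)/22 = 58.6°C ✓
length: length 22, outside 20–21 ✗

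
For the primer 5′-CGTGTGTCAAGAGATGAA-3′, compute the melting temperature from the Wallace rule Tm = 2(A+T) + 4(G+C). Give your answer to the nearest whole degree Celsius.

52°C

Base counts: A=6, T=4, G=6, C=2 (length 18).
Tm = 2·(6+4) + 4·(6+2) = 2·10 + 4·8 = 20 + 32 = 52°C.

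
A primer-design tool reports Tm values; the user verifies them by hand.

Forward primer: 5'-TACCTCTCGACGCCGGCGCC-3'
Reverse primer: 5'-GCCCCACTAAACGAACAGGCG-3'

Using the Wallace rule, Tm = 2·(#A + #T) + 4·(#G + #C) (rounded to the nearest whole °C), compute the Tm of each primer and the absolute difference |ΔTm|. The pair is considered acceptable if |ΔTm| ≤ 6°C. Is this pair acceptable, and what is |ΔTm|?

Forward: A=2 T=3 G=5 C=10 → Tm = 2·5 + 4·15 = 70°C.
Reverse: A=7 T=1 G=5 C=8 → Tm = 2·8 + 4·13 = 68°C.
|ΔTm| = |70 − 68| = 2°C, ≤ 6°C.

|ΔTm| = 2°C; the pair is acceptable.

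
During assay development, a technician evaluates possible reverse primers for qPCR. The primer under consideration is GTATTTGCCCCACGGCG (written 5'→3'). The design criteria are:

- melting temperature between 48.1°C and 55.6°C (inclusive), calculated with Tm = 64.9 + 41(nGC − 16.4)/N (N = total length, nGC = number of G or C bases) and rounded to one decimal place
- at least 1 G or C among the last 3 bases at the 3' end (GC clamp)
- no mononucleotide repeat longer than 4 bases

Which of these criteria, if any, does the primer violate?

Base counts: A=2, T=4, G=5, C=6 (length 17).
Tm: Tm = 64.9 + 41·(11 − 16.4)/17 = 51.9°C ✓
GC clamp: 3' end GCG has 3 G/C ✓
homopolymer run: longest run = 4 ✓

Meets all criteria.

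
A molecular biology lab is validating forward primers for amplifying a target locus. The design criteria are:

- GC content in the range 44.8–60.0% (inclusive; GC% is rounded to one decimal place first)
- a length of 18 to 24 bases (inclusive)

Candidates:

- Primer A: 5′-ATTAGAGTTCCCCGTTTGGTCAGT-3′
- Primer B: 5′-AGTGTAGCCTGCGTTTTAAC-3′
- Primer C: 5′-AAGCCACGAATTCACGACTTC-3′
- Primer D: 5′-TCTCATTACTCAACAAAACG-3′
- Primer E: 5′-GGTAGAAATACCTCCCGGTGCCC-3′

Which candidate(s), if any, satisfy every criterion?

Primer A (24 nt, A=4 T=9 G=6 C=5): GC 11/24 = 45.8% ✓; length 24 ✓ — passes.
Primer B (20 nt, A=4 T=7 G=5 C=4): GC 9/20 = 45.0% ✓; length 20 ✓ — passes.
Primer C (21 nt, A=7 T=4 G=3 C=7): GC 10/21 = 47.6% ✓; length 21 ✓ — passes.
Primer D (20 nt, A=8 T=5 G=1 C=6): GC 7/20 = 35.0%, outside 44.8–60.0% ✗; length 20 ✓ — fails.
Primer E (23 nt, A=5 T=4 G=6 C=8): GC 14/23 = 60.9%, outside 44.8–60.0% ✗; length 23 ✓ — fails.

Primer A, Primer B and Primer C.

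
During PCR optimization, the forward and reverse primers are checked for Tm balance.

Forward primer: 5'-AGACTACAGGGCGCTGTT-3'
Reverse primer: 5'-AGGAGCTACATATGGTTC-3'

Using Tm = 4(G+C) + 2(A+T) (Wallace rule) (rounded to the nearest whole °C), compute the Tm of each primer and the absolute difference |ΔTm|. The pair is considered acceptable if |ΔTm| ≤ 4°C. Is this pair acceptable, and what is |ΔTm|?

|ΔTm| = 4°C; the pair is acceptable.

Forward: A=4 T=4 G=6 C=4 → Tm = 2·8 + 4·10 = 56°C.
Reverse: A=5 T=5 G=5 C=3 → Tm = 2·10 + 4·8 = 52°C.
|ΔTm| = |56 − 52| = 4°C, ≤ 4°C.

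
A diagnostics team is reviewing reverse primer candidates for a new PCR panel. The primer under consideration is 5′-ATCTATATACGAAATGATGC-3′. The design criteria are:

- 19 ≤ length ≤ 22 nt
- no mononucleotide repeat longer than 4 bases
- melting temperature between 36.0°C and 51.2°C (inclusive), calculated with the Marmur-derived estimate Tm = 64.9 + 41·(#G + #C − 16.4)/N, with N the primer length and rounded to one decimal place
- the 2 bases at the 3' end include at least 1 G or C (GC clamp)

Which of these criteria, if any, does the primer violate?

Meets all criteria.

Base counts: A=8, T=6, G=3, C=3 (length 20).
length: length 20 ✓
homopolymer run: longest run = 3 ✓
Tm: Tm = 64.9 + 41·(6 − 16.4)/20 = 43.6°C ✓
GC clamp: 3' end GC has 2 G/C ✓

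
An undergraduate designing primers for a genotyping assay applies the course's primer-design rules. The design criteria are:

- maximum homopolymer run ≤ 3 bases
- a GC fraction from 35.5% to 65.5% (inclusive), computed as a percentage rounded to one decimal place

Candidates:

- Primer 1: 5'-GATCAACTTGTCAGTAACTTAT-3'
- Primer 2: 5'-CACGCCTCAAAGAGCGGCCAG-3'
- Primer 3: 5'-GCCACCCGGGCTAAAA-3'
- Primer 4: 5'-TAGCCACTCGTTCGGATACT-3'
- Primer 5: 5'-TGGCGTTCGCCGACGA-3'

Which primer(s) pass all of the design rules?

Primer 1 (22 nt, A=7 T=8 G=3 C=4): longest run = 2 ✓; GC 7/22 = 31.8%, outside 35.5–65.5% ✗ — fails.
Primer 2 (21 nt, A=6 T=1 G=6 C=8): longest run = 3 ✓; GC 14/21 = 66.7%, outside 35.5–65.5% ✗ — fails.
Primer 3 (16 nt, A=5 T=1 G=4 C=6): longest run = 4, exceeds 3 ✗; GC 10/16 = 62.5% ✓ — fails.
Primer 4 (20 nt, A=4 T=6 G=4 C=6): longest run = 2 ✓; GC 10/20 = 50.0% ✓ — passes.
Primer 5 (16 nt, A=2 T=3 G=6 C=5): longest run = 2 ✓; GC 11/16 = 68.8%, outside 35.5–65.5% ✗ — fails.

Primer 4 only.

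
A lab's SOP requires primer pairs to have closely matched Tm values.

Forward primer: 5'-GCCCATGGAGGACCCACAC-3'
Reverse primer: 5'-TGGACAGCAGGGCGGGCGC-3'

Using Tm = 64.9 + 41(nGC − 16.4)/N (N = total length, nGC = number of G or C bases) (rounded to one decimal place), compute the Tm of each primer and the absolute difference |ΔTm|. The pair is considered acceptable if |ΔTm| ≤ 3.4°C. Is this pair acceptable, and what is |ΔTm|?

Forward: G+C = 13, N = 19 → Tm = 64.9 + 41·(13 − 16.4)/19 = 57.6°C.
Reverse: G+C = 15, N = 19 → Tm = 64.9 + 41·(15 − 16.4)/19 = 61.9°C.
|ΔTm| = |57.6 − 61.9| = 4.3°C, > 3.4°C.

|ΔTm| = 4.3°C; the pair is not acceptable.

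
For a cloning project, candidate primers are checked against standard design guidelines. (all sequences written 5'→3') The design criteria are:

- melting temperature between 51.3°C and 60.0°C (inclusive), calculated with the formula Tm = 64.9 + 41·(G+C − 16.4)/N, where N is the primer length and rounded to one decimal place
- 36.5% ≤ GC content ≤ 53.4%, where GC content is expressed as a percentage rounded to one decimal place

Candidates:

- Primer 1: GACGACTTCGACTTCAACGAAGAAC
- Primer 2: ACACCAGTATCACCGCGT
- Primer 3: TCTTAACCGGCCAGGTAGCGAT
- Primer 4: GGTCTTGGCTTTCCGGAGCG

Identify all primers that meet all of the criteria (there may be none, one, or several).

Primer 1 only.

Primer 1 (25 nt, A=9 T=4 G=5 C=7): Tm = 64.9 + 41·(12 − 16.4)/25 = 57.7°C ✓; GC 12/25 = 48.0% ✓ — passes.
Primer 2 (18 nt, A=5 T=3 G=3 C=7): Tm = 64.9 + 41·(10 − 16.4)/18 = 50.3°C, outside 51.3–60.0°C ✗; GC 10/18 = 55.6%, outside 36.5–53.4% ✗ — fails.
Primer 3 (22 nt, A=5 T=5 G=6 C=6): Tm = 64.9 + 41·(12 − 16.4)/22 = 56.7°C ✓; GC 12/22 = 54.5%, outside 36.5–53.4% ✗ — fails.
Primer 4 (20 nt, A=1 T=6 G=8 C=5): Tm = 64.9 + 41·(13 − 16.4)/20 = 57.9°C ✓; GC 13/20 = 65.0%, outside 36.5–53.4% ✗ — fails.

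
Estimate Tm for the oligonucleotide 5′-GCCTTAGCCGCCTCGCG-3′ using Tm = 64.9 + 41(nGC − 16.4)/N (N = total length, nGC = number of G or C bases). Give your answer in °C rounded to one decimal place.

Base counts: A=1, T=3, G=5, C=8; G+C = 13, N = 17.
Tm = 64.9 + 41·(13 − 16.4)/17 = 64.9 + -139.40/17 = 56.7°C.

56.7°C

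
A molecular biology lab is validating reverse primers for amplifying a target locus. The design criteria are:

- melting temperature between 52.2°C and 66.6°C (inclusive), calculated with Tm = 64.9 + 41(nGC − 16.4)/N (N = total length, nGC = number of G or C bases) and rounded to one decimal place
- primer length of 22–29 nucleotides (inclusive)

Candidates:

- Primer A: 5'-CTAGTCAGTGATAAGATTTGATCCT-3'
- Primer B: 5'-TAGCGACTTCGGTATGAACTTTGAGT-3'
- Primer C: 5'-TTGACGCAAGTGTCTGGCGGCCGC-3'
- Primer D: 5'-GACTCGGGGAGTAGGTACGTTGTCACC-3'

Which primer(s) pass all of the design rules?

Primer A (25 nt, A=7 T=9 G=5 C=4): Tm = 64.9 + 41·(9 − 16.4)/25 = 52.8°C ✓; length 25 ✓ — passes.
Primer B (26 nt, A=6 T=9 G=7 C=4): Tm = 64.9 + 41·(11 − 16.4)/26 = 56.4°C ✓; length 26 ✓ — passes.
Primer C (24 nt, A=3 T=5 G=9 C=7): Tm = 64.9 + 41·(16 − 16.4)/24 = 64.2°C ✓; length 24 ✓ — passes.
Primer D (27 nt, A=5 T=6 G=10 C=6): Tm = 64.9 + 41·(16 − 16.4)/27 = 64.3°C ✓; length 27 ✓ — passes.

Primer A, Primer B, Primer C and Primer D.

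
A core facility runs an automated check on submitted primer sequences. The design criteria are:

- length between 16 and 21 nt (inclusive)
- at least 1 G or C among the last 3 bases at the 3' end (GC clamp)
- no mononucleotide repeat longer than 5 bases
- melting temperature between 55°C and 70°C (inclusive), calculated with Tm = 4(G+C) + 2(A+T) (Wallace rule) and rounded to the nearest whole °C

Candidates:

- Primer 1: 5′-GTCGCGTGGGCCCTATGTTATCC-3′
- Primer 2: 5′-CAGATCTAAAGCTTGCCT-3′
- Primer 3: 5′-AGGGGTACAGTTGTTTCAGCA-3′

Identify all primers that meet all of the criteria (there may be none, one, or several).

Primer 1 (23 nt, A=2 T=7 G=7 C=7): length 23, outside 16–21 ✗; 3' end TCC has 2 G/C ✓; longest run = 3 ✓; Tm = 2·9 + 4·14 = 74°C, outside 55–70°C ✗ — fails.
Primer 2 (18 nt, A=5 T=5 G=3 C=5): length 18 ✓; 3' end CCT has 2 G/C ✓; longest run = 3 ✓; Tm = 2·10 + 4·8 = 52°C, outside 55–70°C ✗ — fails.
Primer 3 (21 nt, A=5 T=6 G=7 C=3): length 21 ✓; 3' end GCA has 2 G/C ✓; longest run = 4 ✓; Tm = 2·11 + 4·10 = 62°C ✓ — passes.

Primer 3 only.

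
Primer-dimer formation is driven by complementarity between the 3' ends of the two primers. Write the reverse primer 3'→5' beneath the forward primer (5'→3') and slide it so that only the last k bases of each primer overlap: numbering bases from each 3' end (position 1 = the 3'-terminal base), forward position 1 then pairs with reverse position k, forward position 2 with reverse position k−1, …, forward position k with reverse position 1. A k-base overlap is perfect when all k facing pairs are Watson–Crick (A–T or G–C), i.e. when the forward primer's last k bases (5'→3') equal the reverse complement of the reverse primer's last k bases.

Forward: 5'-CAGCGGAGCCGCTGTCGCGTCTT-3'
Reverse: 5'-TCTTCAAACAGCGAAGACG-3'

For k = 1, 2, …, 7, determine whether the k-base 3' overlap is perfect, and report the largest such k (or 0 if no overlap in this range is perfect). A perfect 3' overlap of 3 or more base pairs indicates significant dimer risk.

Last 7 bases (5'→3') — forward …GCGTCTT, reverse …GAAGACG.
Reverse complement of the reverse primer's last 7 bases: CGTCTTC; its first k bases are the reverse complement of the reverse primer's last k bases, so a perfect k-base overlap needs the forward primer's last k bases to equal them.
Comparing (forward last k vs required): k=1: T vs C ✗; k=2: TT vs CG ✗; k=3: CTT vs CGT ✗; k=4: TCTT vs CGTC ✗; k=5: GTCTT vs CGTCT ✗; k=6: CGTCTT vs CGTCTT ✓; k=7: GCGTCTT vs CGTCTTC ✗.
Only k = 6 is perfect, so the longest perfect 3' overlap is 6.

Longest perfect overlap: 6 complementary base pairs; significant dimer risk (threshold 3).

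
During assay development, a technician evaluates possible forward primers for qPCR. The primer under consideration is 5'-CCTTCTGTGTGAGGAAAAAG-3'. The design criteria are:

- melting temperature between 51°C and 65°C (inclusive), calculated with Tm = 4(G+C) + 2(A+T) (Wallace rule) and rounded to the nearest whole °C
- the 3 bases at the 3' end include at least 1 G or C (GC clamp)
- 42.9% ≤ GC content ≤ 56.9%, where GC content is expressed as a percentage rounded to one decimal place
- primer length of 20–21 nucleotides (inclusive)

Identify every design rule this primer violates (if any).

Base counts: A=6, T=5, G=6, C=3 (length 20).
Tm: Tm = 2·11 + 4·9 = 58°C ✓
GC clamp: 3' end AAG has 1 G/C ✓
GC content: GC 9/20 = 45.0% ✓
length: length 20 ✓

Meets all criteria.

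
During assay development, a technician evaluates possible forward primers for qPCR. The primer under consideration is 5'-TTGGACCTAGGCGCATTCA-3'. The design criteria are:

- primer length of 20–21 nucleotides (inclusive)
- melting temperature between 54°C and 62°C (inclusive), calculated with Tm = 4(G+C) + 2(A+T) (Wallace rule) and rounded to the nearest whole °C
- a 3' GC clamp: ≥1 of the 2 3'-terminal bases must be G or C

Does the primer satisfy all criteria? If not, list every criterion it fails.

Fails: length.

Base counts: A=4, T=5, G=5, C=5 (length 19).
length: length 19, outside 20–21 ✗
Tm: Tm = 2·9 + 4·10 = 58°C ✓
GC clamp: 3' end CA has 1 G/C ✓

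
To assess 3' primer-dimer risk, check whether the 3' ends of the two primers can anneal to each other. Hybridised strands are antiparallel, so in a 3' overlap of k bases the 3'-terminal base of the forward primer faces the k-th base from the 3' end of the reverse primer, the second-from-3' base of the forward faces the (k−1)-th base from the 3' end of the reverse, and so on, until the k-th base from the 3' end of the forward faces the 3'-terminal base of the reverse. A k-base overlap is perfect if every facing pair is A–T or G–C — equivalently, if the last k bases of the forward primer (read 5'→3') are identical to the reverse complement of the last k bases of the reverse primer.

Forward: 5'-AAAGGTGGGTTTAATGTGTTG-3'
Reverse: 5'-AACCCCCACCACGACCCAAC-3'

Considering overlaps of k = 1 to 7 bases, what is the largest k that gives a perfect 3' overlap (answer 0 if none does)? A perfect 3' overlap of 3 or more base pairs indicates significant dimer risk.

Last 7 bases (5'→3') — forward …TGTGTTG, reverse …ACCCAAC.
Reverse complement of the reverse primer's last 7 bases: GTTGGGT; its first k bases are the reverse complement of the reverse primer's last k bases, so a perfect k-base overlap needs the forward primer's last k bases to equal them.
Comparing (forward last k vs required): k=1: G vs G ✓; k=2: TG vs GT ✗; k=3: TTG vs GTT ✗; k=4: GTTG vs GTTG ✓; k=5: TGTTG vs GTTGG ✗; k=6: GTGTTG vs GTTGGG ✗; k=7: TGTGTTG vs GTTGGGT ✗.
Perfect overlaps at k = 1, 4; the largest is 4.

Longest perfect overlap: 4 complementary base pairs; significant dimer risk (threshold 3).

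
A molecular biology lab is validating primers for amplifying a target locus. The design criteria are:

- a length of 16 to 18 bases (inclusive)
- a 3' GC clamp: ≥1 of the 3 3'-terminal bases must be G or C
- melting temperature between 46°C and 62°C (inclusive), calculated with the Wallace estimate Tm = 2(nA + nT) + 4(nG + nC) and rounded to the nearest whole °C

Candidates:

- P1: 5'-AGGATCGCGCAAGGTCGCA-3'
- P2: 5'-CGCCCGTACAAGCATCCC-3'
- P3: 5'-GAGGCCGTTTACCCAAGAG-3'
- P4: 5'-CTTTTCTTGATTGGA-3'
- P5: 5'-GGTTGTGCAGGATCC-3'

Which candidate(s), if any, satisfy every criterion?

P2 only.

P1 (19 nt, A=5 T=2 G=7 C=5): length 19, outside 16–18 ✗; 3' end GCA has 2 G/C ✓; Tm = 2·7 + 4·12 = 62°C ✓ — fails.
P2 (18 nt, A=4 T=2 G=3 C=9): length 18 ✓; 3' end CCC has 3 G/C ✓; Tm = 2·6 + 4·12 = 60°C ✓ — passes.
P3 (19 nt, A=5 T=3 G=6 C=5): length 19, outside 16–18 ✗; 3' end GAG has 2 G/C ✓; Tm = 2·8 + 4·11 = 60°C ✓ — fails.
P4 (15 nt, A=2 T=8 G=3 C=2): length 15, outside 16–18 ✗; 3' end GGA has 2 G/C ✓; Tm = 2·10 + 4·5 = 40°C, outside 46–62°C ✗ — fails.
P5 (15 nt, A=2 T=4 G=6 C=3): length 15, outside 16–18 ✗; 3' end TCC has 2 G/C ✓; Tm = 2·6 + 4·9 = 48°C ✓ — fails.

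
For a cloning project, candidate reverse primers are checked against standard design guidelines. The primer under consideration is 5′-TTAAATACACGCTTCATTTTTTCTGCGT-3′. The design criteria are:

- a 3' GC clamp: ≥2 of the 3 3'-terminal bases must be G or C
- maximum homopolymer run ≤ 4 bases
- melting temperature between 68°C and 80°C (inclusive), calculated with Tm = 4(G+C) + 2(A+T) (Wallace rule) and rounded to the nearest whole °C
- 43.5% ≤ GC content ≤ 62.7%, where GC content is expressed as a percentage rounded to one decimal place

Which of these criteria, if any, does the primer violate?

Fails: homopolymer run, GC content.

Base counts: A=6, T=13, G=3, C=6 (length 28).
GC clamp: 3' end CGT has 2 G/C ✓
homopolymer run: longest run = 6, exceeds 4 ✗
Tm: Tm = 2·19 + 4·9 = 74°C ✓
GC content: GC 9/28 = 32.1%, outside 43.5–62.7% ✗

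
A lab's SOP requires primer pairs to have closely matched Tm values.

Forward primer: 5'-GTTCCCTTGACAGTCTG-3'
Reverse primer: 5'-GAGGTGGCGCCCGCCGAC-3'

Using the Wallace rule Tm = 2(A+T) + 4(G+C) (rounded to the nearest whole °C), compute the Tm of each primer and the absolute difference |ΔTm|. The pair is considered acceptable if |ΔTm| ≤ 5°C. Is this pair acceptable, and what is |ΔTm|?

|ΔTm| = 14°C; the pair is not acceptable.

Forward: A=2 T=6 G=4 C=5 → Tm = 2·8 + 4·9 = 52°C.
Reverse: A=2 T=1 G=8 C=7 → Tm = 2·3 + 4·15 = 66°C.
|ΔTm| = |52 − 66| = 14°C, > 5°C.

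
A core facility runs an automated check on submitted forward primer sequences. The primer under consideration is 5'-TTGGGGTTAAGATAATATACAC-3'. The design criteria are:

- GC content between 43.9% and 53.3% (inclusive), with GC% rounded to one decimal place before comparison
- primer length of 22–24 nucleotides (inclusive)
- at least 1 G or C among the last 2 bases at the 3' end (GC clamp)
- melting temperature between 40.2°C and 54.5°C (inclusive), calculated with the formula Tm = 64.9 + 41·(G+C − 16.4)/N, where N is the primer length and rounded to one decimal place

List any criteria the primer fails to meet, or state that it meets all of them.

Fails: GC content.

Base counts: A=8, T=7, G=5, C=2 (length 22).
GC content: GC 7/22 = 31.8%, outside 43.9–53.3% ✗
length: length 22 ✓
GC clamp: 3' end AC has 1 G/C ✓
Tm: Tm = 64.9 + 41·(7 − 16.4)/22 = 47.4°C ✓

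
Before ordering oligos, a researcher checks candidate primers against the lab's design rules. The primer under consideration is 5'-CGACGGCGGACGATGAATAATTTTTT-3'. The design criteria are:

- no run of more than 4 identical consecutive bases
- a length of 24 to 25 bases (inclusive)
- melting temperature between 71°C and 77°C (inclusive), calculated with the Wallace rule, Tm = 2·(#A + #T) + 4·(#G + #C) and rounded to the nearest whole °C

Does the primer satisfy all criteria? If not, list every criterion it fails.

Fails: homopolymer run, length.

Base counts: A=7, T=8, G=7, C=4 (length 26).
homopolymer run: longest run = 6, exceeds 4 ✗
length: length 26, outside 24–25 ✗
Tm: Tm = 2·15 + 4·11 = 74°C ✓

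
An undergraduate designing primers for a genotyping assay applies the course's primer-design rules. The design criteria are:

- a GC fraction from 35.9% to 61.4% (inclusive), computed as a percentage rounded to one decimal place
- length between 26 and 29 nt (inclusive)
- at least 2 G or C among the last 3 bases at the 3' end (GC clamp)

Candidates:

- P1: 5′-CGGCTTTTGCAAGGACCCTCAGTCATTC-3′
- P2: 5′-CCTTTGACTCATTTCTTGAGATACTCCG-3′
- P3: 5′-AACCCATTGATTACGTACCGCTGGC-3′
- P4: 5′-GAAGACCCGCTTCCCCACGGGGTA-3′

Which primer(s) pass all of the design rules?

P2 only.

P1 (28 nt, A=5 T=8 G=6 C=9): GC 15/28 = 53.6% ✓; length 28 ✓; 3' end TTC has 1 G/C, need ≥2 ✗ — fails.
P2 (28 nt, A=5 T=11 G=4 C=8): GC 12/28 = 42.9% ✓; length 28 ✓; 3' end CCG has 3 G/C ✓ — passes.
P3 (25 nt, A=6 T=6 G=5 C=8): GC 13/25 = 52.0% ✓; length 25, outside 26–29 ✗; 3' end GGC has 3 G/C ✓ — fails.
P4 (24 nt, A=5 T=3 G=7 C=9): GC 16/24 = 66.7%, outside 35.9–61.4% ✗; length 24, outside 26–29 ✗; 3' end GTA has 1 G/C, need ≥2 ✗ — fails.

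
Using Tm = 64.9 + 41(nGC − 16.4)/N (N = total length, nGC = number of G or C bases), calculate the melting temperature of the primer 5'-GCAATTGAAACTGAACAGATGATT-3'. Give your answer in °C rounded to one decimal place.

50.6°C

Base counts: A=10, T=6, G=5, C=3; G+C = 8, N = 24.
Tm = 64.9 + 41·(8 − 16.4)/24 = 64.9 + -344.40/24 = 50.6°C.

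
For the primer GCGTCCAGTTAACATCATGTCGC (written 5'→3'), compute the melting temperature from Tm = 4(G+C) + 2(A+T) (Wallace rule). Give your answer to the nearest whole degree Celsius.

Base counts: A=5, T=6, G=5, C=7 (length 23).
Tm = 2·(5+6) + 4·(5+7) = 2·11 + 4·12 = 22 + 48 = 70°C.

70°C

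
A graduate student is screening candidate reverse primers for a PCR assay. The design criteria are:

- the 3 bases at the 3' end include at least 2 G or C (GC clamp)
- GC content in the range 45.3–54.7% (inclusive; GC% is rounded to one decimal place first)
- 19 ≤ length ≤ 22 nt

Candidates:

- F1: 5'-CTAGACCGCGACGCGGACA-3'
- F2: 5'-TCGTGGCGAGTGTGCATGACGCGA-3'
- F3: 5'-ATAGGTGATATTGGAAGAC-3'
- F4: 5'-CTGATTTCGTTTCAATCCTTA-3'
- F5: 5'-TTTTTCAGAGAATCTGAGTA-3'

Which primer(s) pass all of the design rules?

F1 (19 nt, A=5 T=1 G=6 C=7): 3' end ACA has 1 G/C, need ≥2 ✗; GC 13/19 = 68.4%, outside 45.3–54.7% ✗; length 19 ✓ — fails.
F2 (24 nt, A=4 T=5 G=10 C=5): 3' end CGA has 2 G/C ✓; GC 15/24 = 62.5%, outside 45.3–54.7% ✗; length 24, outside 19–22 ✗ — fails.
F3 (19 nt, A=7 T=5 G=6 C=1): 3' end GAC has 2 G/C ✓; GC 7/19 = 36.8%, outside 45.3–54.7% ✗; length 19 ✓ — fails.
F4 (21 nt, A=4 T=10 G=2 C=5): 3' end TTA has 0 G/C, need ≥2 ✗; GC 7/21 = 33.3%, outside 45.3–54.7% ✗; length 21 ✓ — fails.
F5 (20 nt, A=6 T=8 G=4 C=2): 3' end GTA has 1 G/C, need ≥2 ✗; GC 6/20 = 30.0%, outside 45.3–54.7% ✗; length 20 ✓ — fails.

None of the candidates satisfy all criteria.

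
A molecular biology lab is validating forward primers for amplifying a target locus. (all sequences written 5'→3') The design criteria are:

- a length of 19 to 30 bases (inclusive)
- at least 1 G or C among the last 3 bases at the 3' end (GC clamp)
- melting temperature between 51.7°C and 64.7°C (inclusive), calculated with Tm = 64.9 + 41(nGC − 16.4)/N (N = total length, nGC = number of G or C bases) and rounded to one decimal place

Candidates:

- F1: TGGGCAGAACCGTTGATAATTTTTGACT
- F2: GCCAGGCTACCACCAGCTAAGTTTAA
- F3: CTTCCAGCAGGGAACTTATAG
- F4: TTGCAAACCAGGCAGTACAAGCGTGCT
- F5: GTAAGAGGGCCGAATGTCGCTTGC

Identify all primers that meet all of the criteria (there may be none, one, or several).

F1, F3, F4 and F5.

F1 (28 nt, A=7 T=10 G=7 C=4): length 28 ✓; 3' end ACT has 1 G/C ✓; Tm = 64.9 + 41·(11 − 16.4)/28 = 57.0°C ✓ — passes.
F2 (26 nt, A=8 T=5 G=5 C=8): length 26 ✓; 3' end TAA has 0 G/C, need ≥1 ✗; Tm = 64.9 + 41·(13 − 16.4)/26 = 59.5°C ✓ — fails.
F3 (21 nt, A=6 T=5 G=5 C=5): length 21 ✓; 3' end TAG has 1 G/C ✓; Tm = 64.9 + 41·(10 − 16.4)/21 = 52.4°C ✓ — passes.
F4 (27 nt, A=8 T=5 G=7 C=7): length 27 ✓; 3' end GCT has 2 G/C ✓; Tm = 64.9 + 41·(14 − 16.4)/27 = 61.3°C ✓ — passes.
F5 (24 nt, A=5 T=5 G=9 C=5): length 24 ✓; 3' end TGC has 2 G/C ✓; Tm = 64.9 + 41·(14 − 16.4)/24 = 60.8°C ✓ — passes.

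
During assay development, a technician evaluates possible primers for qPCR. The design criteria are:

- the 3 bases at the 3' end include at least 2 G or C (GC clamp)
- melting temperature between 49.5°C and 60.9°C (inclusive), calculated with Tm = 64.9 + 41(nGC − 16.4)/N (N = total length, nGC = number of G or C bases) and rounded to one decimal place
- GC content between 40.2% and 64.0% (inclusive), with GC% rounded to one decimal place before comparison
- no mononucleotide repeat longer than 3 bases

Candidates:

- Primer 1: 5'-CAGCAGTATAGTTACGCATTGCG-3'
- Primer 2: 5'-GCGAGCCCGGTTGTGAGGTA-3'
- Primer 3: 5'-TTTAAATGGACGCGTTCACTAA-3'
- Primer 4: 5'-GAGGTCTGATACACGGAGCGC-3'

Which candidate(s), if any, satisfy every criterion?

Primer 1 (23 nt, A=6 T=6 G=6 C=5): 3' end GCG has 3 G/C ✓; Tm = 64.9 + 41·(11 − 16.4)/23 = 55.3°C ✓; GC 11/23 = 47.8% ✓; longest run = 2 ✓ — passes.
Primer 2 (20 nt, A=3 T=4 G=9 C=4): 3' end GTA has 1 G/C, need ≥2 ✗; Tm = 64.9 + 41·(13 − 16.4)/20 = 57.9°C ✓; GC 13/20 = 65.0%, outside 40.2–64.0% ✗; longest run = 3 ✓ — fails.
Primer 3 (22 nt, A=7 T=7 G=4 C=4): 3' end TAA has 0 G/C, need ≥2 ✗; Tm = 64.9 + 41·(8 − 16.4)/22 = 49.2°C, outside 49.5–60.9°C ✗; GC 8/22 = 36.4%, outside 40.2–64.0% ✗; longest run = 3 ✓ — fails.
Primer 4 (21 nt, A=5 T=3 G=8 C=5): 3' end CGC has 3 G/C ✓; Tm = 64.9 + 41·(13 − 16.4)/21 = 58.3°C ✓; GC 13/21 = 61.9% ✓; longest run = 2 ✓ — passes.

Primer 1 and Primer 4.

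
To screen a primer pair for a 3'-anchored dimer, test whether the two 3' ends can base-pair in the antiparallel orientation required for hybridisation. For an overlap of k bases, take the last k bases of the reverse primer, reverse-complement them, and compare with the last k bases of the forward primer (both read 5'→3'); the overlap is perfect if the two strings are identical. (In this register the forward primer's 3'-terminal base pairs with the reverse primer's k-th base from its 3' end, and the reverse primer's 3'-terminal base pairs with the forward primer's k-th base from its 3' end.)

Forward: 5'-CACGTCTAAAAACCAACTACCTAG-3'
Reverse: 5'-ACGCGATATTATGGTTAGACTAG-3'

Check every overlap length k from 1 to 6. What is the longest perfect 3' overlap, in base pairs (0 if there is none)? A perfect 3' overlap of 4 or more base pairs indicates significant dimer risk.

Longest perfect overlap: 4 complementary base pairs; significant dimer risk (threshold 4).

Last 6 bases (5'→3') — forward …ACCTAG, reverse …GACTAG.
Reverse complement of the reverse primer's last 6 bases: CTAGTC; its first k bases are the reverse complement of the reverse primer's last k bases, so a perfect k-base overlap needs the forward primer's last k bases to equal them.
Comparing (forward last k vs required): k=1: G vs C ✗; k=2: AG vs CT ✗; k=3: TAG vs CTA ✗; k=4: CTAG vs CTAG ✓; k=5: CCTAG vs CTAGT ✗; k=6: ACCTAG vs CTAGTC ✗.
Only k = 4 is perfect, so the longest perfect 3' overlap is 4.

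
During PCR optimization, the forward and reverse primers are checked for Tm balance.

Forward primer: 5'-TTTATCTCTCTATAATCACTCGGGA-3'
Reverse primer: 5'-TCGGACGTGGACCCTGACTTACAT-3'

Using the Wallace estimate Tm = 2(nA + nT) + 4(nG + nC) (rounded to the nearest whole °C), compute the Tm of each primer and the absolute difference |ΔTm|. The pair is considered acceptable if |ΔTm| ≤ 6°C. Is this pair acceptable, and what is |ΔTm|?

|ΔTm| = 6°C; the pair is acceptable.

Forward: A=6 T=10 G=3 C=6 → Tm = 2·16 + 4·9 = 68°C.
Reverse: A=5 T=6 G=6 C=7 → Tm = 2·11 + 4·13 = 74°C.
|ΔTm| = |68 − 74| = 6°C, ≤ 6°C.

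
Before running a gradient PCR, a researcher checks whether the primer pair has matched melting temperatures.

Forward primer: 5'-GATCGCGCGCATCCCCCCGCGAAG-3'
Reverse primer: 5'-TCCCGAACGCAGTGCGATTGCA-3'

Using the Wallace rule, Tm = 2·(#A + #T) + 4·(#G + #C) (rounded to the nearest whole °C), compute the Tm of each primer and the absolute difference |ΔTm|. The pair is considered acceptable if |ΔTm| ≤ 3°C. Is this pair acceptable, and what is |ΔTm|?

Forward: A=4 T=2 G=7 C=11 → Tm = 2·6 + 4·18 = 84°C.
Reverse: A=5 T=4 G=6 C=7 → Tm = 2·9 + 4·13 = 70°C.
|ΔTm| = |84 − 70| = 14°C, > 3°C.

|ΔTm| = 14°C; the pair is not acceptable.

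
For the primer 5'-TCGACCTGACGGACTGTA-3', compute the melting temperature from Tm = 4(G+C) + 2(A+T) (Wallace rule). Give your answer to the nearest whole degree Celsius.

56°C

Base counts: A=4, T=4, G=5, C=5 (length 18).
Tm = 2·(4+4) + 4·(5+5) = 2·8 + 4·10 = 16 + 40 = 56°C.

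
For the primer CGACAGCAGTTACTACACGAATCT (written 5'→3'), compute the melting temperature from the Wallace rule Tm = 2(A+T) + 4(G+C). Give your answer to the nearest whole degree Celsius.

70°C

Base counts: A=8, T=5, G=4, C=7 (length 24).
Tm = 2·(8+5) + 4·(4+7) = 2·13 + 4·11 = 26 + 44 = 70°C.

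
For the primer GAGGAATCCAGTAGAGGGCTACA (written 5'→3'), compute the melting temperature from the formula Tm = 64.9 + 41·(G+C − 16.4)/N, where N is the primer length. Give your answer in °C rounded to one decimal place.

Base counts: A=8, T=3, G=8, C=4; G+C = 12, N = 23.
Tm = 64.9 + 41·(12 − 16.4)/23 = 64.9 + -180.40/23 = 57.1°C.

57.1°C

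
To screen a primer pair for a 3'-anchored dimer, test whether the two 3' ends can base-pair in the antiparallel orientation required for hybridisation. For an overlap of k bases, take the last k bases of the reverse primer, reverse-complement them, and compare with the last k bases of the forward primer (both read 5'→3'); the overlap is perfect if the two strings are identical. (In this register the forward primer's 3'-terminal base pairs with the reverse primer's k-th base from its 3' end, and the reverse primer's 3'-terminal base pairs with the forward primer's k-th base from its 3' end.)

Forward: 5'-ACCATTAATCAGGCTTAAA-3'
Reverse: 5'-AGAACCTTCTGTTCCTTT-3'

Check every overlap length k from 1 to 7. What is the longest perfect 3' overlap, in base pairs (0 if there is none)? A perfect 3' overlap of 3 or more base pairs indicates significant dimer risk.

Longest perfect overlap: 3 complementary base pairs; significant dimer risk (threshold 3).

Last 7 bases (5'→3') — forward …GCTTAAA, reverse …TTCCTTT.
Reverse complement of the reverse primer's last 7 bases: AAAGGAA; its first k bases are the reverse complement of the reverse primer's last k bases, so a perfect k-base overlap needs the forward primer's last k bases to equal them.
Comparing (forward last k vs required): k=1: A vs A ✓; k=2: AA vs AA ✓; k=3: AAA vs AAA ✓; k=4: TAAA vs AAAG ✗; k=5: TTAAA vs AAAGG ✗; k=6: CTTAAA vs AAAGGA ✗; k=7: GCTTAAA vs AAAGGAA ✗.
Perfect overlaps at k = 1, 2, 3; the largest is 3.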